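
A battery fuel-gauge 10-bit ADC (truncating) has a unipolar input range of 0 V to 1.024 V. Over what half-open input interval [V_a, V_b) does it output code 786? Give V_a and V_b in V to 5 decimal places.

LSB = 1.024/2^10 = 1.000 mV.
V_a = V_low + 786·LSB = 0.786 V; V_b = V_low + 787·LSB = 0.787 V.

[0.78600 V, 0.78700 V)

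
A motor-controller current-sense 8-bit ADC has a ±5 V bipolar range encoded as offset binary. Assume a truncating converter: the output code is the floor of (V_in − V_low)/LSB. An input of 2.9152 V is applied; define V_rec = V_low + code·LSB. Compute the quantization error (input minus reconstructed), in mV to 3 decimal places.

24.575 mV

One LSB is 10 V / 256 = 39.062 mV.
(2.9152 − (−5))/0.0390625 = 202.6291; ⌊·⌋ gives code 202.
Reconstructed: 2.890625 V.
Error = 2.9152 − 2.890625 = 0.024575 V = 24.575 mV.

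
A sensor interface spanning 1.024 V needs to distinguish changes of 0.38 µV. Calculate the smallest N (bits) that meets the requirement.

Number of steps required ≥ 1.024 V / 0.38 µV = 2694736.84.
Need 2^N ≥ 2694736.84; 2^21 = 2097152, 2^22 = 4194304.
Minimum N = 22.

22 bits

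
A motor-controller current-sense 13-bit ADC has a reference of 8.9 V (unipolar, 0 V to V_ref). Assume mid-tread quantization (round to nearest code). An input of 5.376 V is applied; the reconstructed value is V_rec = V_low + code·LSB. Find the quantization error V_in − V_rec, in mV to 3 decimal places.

LSB = 8.9/2^13 = 1.086 mV.
Scaled input = 4948.3362 LSBs, so code = 4948.
Reconstructed: 5.3756348 V.
Difference: 0.000365234 V → 0.365 mV.

0.365 mV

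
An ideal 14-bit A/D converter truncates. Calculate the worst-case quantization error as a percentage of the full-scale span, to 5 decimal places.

0.00610 %

Truncating → worst-case error = 1 LSB = V_FS/2^14, so 100/16384 = 0.00610352 % of full scale.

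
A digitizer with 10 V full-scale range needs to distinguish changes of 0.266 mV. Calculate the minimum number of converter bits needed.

16 bits

Number of steps required ≥ 10 V / 0.266 mV = 37593.98.
Need 2^N ≥ 37593.98; 2^15 = 32768, 2^16 = 65536.
Minimum N = 16.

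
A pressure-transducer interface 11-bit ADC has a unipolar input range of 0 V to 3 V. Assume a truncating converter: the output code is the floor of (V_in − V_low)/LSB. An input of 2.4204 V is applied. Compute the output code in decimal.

code 1652

With 2048 levels over 3 V, one step is 1.465 mV.
(V_in − V_low)/LSB = (2.4204 − 0) / 0.00146484 = 1652.326.
⌊·⌋(1652.326) = 1652.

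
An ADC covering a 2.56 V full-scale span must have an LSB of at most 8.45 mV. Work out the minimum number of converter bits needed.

Number of steps required ≥ 2.56 V / 8.45 mV = 302.96.
Need 2^N ≥ 302.96; 2^8 = 256, 2^9 = 512.
Minimum N = 9.

9 bits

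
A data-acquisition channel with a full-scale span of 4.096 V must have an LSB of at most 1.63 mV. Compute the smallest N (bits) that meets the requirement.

Number of steps required ≥ 4.096 V / 1.63 mV = 2512.88.
Need 2^N ≥ 2512.88; 2^11 = 2048, 2^12 = 4096.
Minimum N = 12.

12 bits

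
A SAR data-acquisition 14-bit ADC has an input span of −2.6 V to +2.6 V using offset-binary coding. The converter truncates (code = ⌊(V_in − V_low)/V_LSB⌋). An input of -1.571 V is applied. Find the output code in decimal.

LSB = 5.2 V / 16384 = 317.38 µV.
Input sits at 3242.142 steps above V_low.
⌊·⌋(3242.142) = 3242.

code 3242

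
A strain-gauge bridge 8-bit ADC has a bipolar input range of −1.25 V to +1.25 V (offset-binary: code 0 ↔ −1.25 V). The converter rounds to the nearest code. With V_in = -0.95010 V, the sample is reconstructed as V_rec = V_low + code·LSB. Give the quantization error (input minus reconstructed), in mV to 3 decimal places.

-2.834 mV

LSB = 2.5/2^8 = 9.766 mV.
Scaled input = 30.7098 LSBs, so code = 31.
Reconstructed: -0.94726562 V.
V_in − V_rec = -0.00283438 V = -2.834 mV.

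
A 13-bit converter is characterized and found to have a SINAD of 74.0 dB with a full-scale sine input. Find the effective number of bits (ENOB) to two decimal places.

ENOB = (SINAD − 1.76) / 6.02 = (74.0 − 1.76)/6.02 = 12.000.

12.00 bits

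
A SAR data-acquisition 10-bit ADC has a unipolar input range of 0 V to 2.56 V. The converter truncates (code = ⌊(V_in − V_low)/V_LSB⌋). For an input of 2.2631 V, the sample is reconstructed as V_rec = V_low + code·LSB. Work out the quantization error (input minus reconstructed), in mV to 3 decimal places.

One LSB is 2.56 V / 1024 = 2.500 mV.
(2.2631 − 0)/0.0025 = 905.2400; ⌊·⌋ gives code 905.
Code 905 maps back to 0 + 905×0.0025 V = 2.2625 V.
Error = 2.2631 − 2.2625 = 0.0006 V = 0.600 mV.

0.600 mV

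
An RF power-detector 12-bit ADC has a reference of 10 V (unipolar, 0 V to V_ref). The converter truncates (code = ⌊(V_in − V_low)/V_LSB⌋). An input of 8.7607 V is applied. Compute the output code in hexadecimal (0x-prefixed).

LSB = 10 V / 4096 = 2.441 mV.
(V_in − V_low)/LSB = (8.7607 − 0) / 0.00244141 = 3588.383.
Floor → code 3588.
In hexadecimal (0x-prefixed): 0xE04.

code 0xE04 (decimal 3588)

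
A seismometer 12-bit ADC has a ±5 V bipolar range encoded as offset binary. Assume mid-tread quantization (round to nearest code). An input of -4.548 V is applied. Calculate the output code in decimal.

code 185

LSB = 10 V / 4096 = 2.441 mV.
Input sits at 185.139 steps above V_low.
So the output code is 185.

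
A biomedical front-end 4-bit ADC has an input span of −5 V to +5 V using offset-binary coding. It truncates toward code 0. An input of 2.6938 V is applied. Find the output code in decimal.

code 12

With 16 levels over 10 V, one step is 0.6250 V.
(V_in − V_low)/LSB = (2.6938 − (−5)) / 0.625 = 12.310.
⌊·⌋(12.310) = 12.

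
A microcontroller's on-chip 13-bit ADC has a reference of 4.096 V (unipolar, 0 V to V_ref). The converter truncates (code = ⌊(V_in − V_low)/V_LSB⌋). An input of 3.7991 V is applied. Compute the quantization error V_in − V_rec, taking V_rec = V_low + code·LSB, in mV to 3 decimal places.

LSB = 4.096/2^13 = 0.500 mV.
(V_in − V_low)/LSB = (3.7991 − 0)/0.0005 = 7598.2000 → code 7598 (floor).
Code 7598 maps back to 0 + 7598×0.0005 V = 3.799 V.
Difference: 0.0001 V → 0.100 mV.

0.100 mV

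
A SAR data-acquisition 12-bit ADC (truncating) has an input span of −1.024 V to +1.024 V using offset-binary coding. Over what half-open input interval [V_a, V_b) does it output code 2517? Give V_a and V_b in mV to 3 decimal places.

LSB = 2.048/2^12 = 0.500 mV.
V_a = V_low + 2517·LSB = 0.2345 V; V_b = V_low + 2518·LSB = 0.235 V.

[234.500 mV, 235.000 mV)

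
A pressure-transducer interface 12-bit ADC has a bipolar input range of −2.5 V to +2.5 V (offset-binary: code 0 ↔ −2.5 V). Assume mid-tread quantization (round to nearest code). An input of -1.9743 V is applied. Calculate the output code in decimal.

code 431

With 4096 levels over 5 V, one step is 1.221 mV.
(V_in − V_low)/LSB = (-1.9743 − (−2.5)) / 0.0012207 = 430.653.
So the output code is 431.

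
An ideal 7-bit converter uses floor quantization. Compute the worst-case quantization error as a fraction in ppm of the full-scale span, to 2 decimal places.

Truncating → worst-case error = 1 LSB = V_FS/2^7, so 1e+06/128 = 7812.5 ppm of full scale.

7812.50 ppm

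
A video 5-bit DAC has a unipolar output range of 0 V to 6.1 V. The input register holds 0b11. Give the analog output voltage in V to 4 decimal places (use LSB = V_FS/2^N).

0.5719 V

LSB = 6.1 V / 2^5 = 190.625 mV.
Code 0b11 = 3 decimal.
V_out = 0 + 3 × 0.190625 V = 0.571875 V.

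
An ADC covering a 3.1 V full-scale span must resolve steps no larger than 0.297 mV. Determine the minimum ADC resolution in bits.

Number of steps required ≥ 3.1 V / 0.297 mV = 10437.71.
Need 2^N ≥ 10437.71; 2^13 = 8192, 2^14 = 16384.
Minimum N = 14.

14 bits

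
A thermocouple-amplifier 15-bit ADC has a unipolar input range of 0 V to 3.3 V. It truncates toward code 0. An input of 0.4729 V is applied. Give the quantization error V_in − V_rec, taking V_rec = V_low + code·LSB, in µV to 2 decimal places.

75.90 µV

LSB = 3.3/2^15 = 100.71 µV.
(0.4729 − 0)/0.000100708 = 4695.7537; ⌊·⌋ gives code 4695.
Code 4695 maps back to 0 + 4695×0.000100708 V = 0.4728241 V.
Error = 0.4729 − 0.4728241 = 7.59033e-05 V = 75.90 µV.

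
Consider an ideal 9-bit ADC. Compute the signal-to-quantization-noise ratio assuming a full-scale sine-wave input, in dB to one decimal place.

55.9 dB

SNR ≈ 6.02·N + 1.76 dB = 6.02·9 + 1.76 = 55.94 dB.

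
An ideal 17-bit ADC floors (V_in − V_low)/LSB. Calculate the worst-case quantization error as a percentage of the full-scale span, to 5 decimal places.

Truncating → worst-case error = 1 LSB = V_FS/2^17, so 100/131072 = 0.000762939 % of full scale.

0.00076 %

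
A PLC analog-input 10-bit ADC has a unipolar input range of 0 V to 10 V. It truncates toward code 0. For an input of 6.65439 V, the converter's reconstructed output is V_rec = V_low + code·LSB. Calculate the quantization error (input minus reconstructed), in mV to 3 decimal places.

3.999 mV

Step size: 10 V ÷ 2^10 = 9.766 mV.
Scaled input = 681.4095 LSBs, so code = 681.
Code 681 maps back to 0 + 681×0.00976562 V = 6.6503906 V.
Difference: 0.00399938 V → 3.999 mV.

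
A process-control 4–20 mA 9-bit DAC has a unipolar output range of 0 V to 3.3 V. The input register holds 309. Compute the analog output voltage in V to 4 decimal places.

1.9916 V

LSB = 3.3 V / 2^9 = 6.445 mV.
V_out = 0 + 309 × 0.00644531 V = 1.9916 V.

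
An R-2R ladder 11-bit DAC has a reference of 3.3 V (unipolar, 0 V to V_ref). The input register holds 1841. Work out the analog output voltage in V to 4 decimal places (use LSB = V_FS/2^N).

2.9665 V

LSB = 3.3 V / 2^11 = 1.611 mV.
V_out = 0 + 1841 × 0.00161133 V = 2.96646 V.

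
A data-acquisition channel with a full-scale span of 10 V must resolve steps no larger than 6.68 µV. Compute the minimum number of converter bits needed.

21 bits

Number of steps required ≥ 10 V / 6.68 µV = 1497005.99.
Need 2^N ≥ 1497005.99; 2^20 = 1048576, 2^21 = 2097152.
Minimum N = 21.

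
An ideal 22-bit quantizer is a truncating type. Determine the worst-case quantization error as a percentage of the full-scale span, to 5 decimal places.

Truncating → worst-case error = 1 LSB = V_FS/2^22, so 100/4194304 = 2.38419e-05 % of full scale.

0.00002 %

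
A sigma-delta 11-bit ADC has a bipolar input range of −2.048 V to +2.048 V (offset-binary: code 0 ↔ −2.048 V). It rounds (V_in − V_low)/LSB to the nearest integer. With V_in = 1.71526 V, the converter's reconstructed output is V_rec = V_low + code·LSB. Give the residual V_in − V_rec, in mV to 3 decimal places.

-0.740 mV

Step size: 4.096 V ÷ 2^11 = 2.000 mV.
(1.71526 − (−2.048))/0.002 = 1881.6300; round gives code 1882.
Code 1882 maps back to (−2.048) + 1882×0.002 V = 1.716 V.
V_in − V_rec = -0.00074 V = -0.740 mV.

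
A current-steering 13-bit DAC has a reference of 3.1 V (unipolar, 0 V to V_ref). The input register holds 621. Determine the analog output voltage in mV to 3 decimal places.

234.998 mV

LSB = 3.1 V / 2^13 = 378.42 µV.
V_out = 0 + 621 × 0.000378418 V = 0.234998 V.
= 234.998 mV.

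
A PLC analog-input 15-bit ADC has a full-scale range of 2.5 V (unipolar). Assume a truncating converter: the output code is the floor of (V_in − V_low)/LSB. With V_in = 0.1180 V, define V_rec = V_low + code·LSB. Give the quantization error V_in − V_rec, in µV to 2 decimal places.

49.56 µV

LSB = 2.5/2^15 = 76.29 µV.
(V_in − V_low)/LSB = (0.1180 − 0)/7.62939e-05 = 1546.6496 → code 1546 (floor).
Reconstructed: 0.11795044 V.
Error = 0.1180 − 0.11795044 = 4.95605e-05 V = 49.56 µV.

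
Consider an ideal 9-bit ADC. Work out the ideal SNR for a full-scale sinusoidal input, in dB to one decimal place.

SNR ≈ 6.02·N + 1.76 dB = 6.02·9 + 1.76 = 55.94 dB.

55.9 dB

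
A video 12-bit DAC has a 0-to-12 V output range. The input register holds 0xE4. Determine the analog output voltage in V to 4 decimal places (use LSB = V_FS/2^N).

LSB = 12 V / 2^12 = 2.930 mV.
Code 0xE4 = 228 decimal.
V_out = 0 + 228 × 0.00292969 V = 0.667969 V.

0.6680 V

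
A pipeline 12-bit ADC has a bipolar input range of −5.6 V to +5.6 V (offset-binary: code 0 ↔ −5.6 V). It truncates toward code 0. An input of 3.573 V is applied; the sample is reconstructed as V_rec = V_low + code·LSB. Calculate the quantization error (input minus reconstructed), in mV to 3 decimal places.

1.906 mV

LSB = 11.2/2^12 = 2.734 mV.
Scaled input = 3354.6971 LSBs, so code = 3354.
Reconstructed: 3.5710938 V.
Error = 3.573 − 3.5710938 = 0.00190625 V = 1.906 mV.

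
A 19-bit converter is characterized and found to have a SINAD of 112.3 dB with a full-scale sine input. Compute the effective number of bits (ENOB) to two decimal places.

ENOB = (SINAD − 1.76) / 6.02 = (112.3 − 1.76)/6.02 = 18.362.

18.36 bits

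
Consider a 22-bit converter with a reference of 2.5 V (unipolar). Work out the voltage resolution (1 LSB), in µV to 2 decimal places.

0.60 µV

Full-scale span = 2.5 V.
LSB = 2.5 / 2^22 = 2.5 / 4194304 = 5.96046e-07 V = 0.60 µV.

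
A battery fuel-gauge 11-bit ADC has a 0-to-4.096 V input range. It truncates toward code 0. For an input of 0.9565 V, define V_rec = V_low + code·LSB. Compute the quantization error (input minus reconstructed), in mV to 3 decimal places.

0.500 mV

LSB = 4.096/2^11 = 2.000 mV.
(0.9565 − 0)/0.002 = 478.2500; ⌊·⌋ gives code 478.
V_rec = 0 + 478·0.002 = 0.956 V.
V_in − V_rec = 0.0005 V = 0.500 mV.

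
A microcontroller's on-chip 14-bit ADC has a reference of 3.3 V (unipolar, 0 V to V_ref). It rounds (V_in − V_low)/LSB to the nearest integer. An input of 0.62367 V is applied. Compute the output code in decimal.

code 3096

LSB = 3.3 V / 16384 = 201.42 µV.
(V_in − V_low)/LSB = (0.62367 − 0) / 0.000201416 = 3096.427.
round(3096.427) = 3096.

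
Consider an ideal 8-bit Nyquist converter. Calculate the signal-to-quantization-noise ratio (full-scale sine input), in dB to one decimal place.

SNR ≈ 6.02·N + 1.76 dB = 6.02·8 + 1.76 = 49.92 dB.

49.9 dB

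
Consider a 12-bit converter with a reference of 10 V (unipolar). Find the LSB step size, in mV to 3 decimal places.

Full-scale span = 10 V.
LSB = 10 / 2^12 = 10 / 4096 = 0.00244141 V = 2.441 mV.

2.441 mV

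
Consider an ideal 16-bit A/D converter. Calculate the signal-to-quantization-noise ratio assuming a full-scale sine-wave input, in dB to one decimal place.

SNR ≈ 6.02·N + 1.76 dB = 6.02·16 + 1.76 = 98.08 dB.

98.1 dB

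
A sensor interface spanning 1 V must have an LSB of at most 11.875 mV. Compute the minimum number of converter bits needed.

7 bits

Number of steps required ≥ 1 V / 11.875 mV = 84.21.
Need 2^N ≥ 84.21; 2^6 = 64, 2^7 = 128.
Minimum N = 7.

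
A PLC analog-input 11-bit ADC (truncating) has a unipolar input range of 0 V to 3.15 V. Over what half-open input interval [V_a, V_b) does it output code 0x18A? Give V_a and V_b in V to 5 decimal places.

LSB = 3.15/2^11 = 1.538 mV.
Code 0x18A = 394 decimal.
V_a = V_low + 394·LSB = 0.606006 V; V_b = V_low + 395·LSB = 0.607544 V.

[0.60601 V, 0.60754 V)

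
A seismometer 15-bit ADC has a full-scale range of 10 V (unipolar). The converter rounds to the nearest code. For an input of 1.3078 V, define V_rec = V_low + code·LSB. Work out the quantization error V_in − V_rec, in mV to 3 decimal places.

0.122 mV

One LSB is 10 V / 32768 = 305.18 µV.
(V_in − V_low)/LSB = (1.3078 − 0)/0.000305176 = 4285.3990 → code 4285 (round).
Reconstructed: 1.3076782 V.
Error = 1.3078 − 1.3076782 = 0.000121777 V = 0.122 mV.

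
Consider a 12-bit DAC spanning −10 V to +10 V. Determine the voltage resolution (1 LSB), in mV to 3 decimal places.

Full-scale span = 20 V.
LSB = 20 / 2^12 = 20 / 4096 = 0.00488281 V = 4.883 mV.

4.883 mV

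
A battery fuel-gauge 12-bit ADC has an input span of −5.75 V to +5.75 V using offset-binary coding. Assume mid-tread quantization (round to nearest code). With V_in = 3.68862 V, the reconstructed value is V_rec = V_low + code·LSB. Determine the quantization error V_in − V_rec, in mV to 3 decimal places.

-0.589 mV

LSB = 11.5/2^12 = 2.808 mV.
(3.68862 − (−5.75))/0.00280762 = 3361.7902; round gives code 3362.
Reconstructed: 3.689209 V.
Difference: -0.000588984 V → -0.589 mV.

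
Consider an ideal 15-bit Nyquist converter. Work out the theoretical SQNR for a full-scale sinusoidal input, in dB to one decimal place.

92.1 dB

SNR ≈ 6.02·N + 1.76 dB = 6.02·15 + 1.76 = 92.06 dB.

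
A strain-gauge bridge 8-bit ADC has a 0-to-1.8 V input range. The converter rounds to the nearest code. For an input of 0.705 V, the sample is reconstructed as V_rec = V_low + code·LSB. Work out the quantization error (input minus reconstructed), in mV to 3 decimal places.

LSB = 1.8/2^8 = 7.031 mV.
(V_in − V_low)/LSB = (0.705 − 0)/0.00703125 = 100.2667 → code 100 (round).
V_rec = 0 + 100·0.00703125 = 0.703125 V.
V_in − V_rec = 0.001875 V = 1.875 mV.

1.875 mV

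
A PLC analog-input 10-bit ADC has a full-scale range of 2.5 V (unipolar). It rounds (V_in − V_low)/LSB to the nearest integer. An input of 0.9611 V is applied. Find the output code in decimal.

Full-scale span = 2.5 V; LSB = 2.5/2^10 = 2.441 mV.
Input sits at 393.667 steps above V_low.
So the output code is 394.

code 394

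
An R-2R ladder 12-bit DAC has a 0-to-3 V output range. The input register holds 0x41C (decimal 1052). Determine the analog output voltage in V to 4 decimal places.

LSB = 3 V / 2^12 = 0.732 mV.
Code 0x41C = 1052 decimal.
V_out = 0 + 1052 × 0.000732422 V = 0.770508 V.

0.7705 V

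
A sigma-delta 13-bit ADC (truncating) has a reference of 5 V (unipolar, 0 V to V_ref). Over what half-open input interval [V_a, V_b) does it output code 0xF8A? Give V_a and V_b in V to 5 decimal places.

[2.42798 V, 2.42859 V)

LSB = 5/2^13 = 0.610 mV.
Code 0xF8A = 3978 decimal.
V_a = V_low + 3978·LSB = 2.42798 V; V_b = V_low + 3979·LSB = 2.42859 V.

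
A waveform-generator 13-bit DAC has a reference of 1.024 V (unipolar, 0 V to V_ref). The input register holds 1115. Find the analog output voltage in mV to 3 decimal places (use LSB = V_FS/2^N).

139.375 mV

LSB = 1.024 V / 2^13 = 125.00 µV.
V_out = 0 + 1115 × 0.000125 V = 0.139375 V.
= 139.375 mV.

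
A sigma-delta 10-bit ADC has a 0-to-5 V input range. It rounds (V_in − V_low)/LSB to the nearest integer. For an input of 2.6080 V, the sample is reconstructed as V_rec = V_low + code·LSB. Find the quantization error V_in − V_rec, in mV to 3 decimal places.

LSB = 5/2^10 = 4.883 mV.
(2.6080 − 0)/0.00488281 = 534.1184; round gives code 534.
V_rec = 0 + 534·0.00488281 = 2.6074219 V.
Difference: 0.000578125 V → 0.578 mV.

0.578 mV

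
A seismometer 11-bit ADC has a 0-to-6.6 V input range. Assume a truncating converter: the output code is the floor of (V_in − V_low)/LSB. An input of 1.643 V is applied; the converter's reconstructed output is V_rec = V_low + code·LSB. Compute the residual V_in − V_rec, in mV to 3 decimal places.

LSB = 6.6/2^11 = 3.223 mV.
(1.643 − 0)/0.00322266 = 509.8279; ⌊·⌋ gives code 509.
Code 509 maps back to 0 + 509×0.00322266 V = 1.640332 V.
Difference: 0.00266797 V → 2.668 mV.

2.668 mV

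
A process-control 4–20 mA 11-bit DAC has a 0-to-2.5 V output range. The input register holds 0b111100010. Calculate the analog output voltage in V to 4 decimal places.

0.5884 V

LSB = 2.5 V / 2^11 = 1.221 mV.
Code 0b111100010 = 482 decimal.
V_out = 0 + 482 × 0.0012207 V = 0.588379 V.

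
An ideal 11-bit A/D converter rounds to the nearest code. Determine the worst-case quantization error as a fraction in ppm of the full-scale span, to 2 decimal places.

244.14 ppm

Rounding → worst-case error = ½ LSB = V_FS/2^12, so 1e+06/4096 = 244.141 ppm of full scale.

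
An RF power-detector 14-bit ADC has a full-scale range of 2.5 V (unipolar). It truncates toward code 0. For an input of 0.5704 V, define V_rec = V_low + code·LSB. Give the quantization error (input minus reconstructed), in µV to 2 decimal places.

26.46 µV

LSB = 2.5/2^14 = 152.59 µV.
(0.5704 − 0)/0.000152588 = 3738.1734; ⌊·⌋ gives code 3738.
Code 3738 maps back to 0 + 3738×0.000152588 V = 0.57037354 V.
Difference: 2.64648e-05 V → 26.46 µV.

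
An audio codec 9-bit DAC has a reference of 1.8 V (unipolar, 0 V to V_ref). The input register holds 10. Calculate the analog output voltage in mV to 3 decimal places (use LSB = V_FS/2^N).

LSB = 1.8 V / 2^9 = 3.516 mV.
V_out = 0 + 10 × 0.00351563 V = 0.0351562 V.
= 35.156 mV.

35.156 mV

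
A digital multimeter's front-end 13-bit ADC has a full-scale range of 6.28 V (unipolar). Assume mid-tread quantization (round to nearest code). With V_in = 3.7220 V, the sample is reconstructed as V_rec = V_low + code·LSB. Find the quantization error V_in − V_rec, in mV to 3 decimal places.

0.149 mV

LSB = 6.28/2^13 = 0.767 mV.
(3.7220 − 0)/0.000766602 = 4855.1949; round gives code 4855.
Code 4855 maps back to 0 + 4855×0.000766602 V = 3.7218506 V.
V_in − V_rec = 0.000149414 V = 0.149 mV.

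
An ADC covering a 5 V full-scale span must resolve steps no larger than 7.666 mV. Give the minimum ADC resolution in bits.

10 bits

Number of steps required ≥ 5 V / 7.666 mV = 652.23.
Need 2^N ≥ 652.23; 2^9 = 512, 2^10 = 1024.
Minimum N = 10.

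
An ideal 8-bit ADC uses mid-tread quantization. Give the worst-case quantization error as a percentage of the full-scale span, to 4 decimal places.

0.1953 %

Rounding → worst-case error = ½ LSB = V_FS/2^9, so 100/512 = 0.195312 % of full scale.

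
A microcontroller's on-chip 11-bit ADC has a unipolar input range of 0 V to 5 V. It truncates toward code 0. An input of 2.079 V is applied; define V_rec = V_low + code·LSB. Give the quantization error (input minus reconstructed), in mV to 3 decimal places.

1.363 mV

One LSB is 5 V / 2048 = 2.441 mV.
Scaled input = 851.5584 LSBs, so code = 851.
Code 851 maps back to 0 + 851×0.00244141 V = 2.0776367 V.
Difference: 0.00136328 V → 1.363 mV.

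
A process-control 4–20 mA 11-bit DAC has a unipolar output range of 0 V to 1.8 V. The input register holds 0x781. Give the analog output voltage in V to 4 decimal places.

LSB = 1.8 V / 2^11 = 0.879 mV.
Code 0x781 = 1921 decimal.
V_out = 0 + 1921 × 0.000878906 V = 1.68838 V.

1.6884 V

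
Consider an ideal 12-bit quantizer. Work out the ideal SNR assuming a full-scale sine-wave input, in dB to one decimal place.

SNR ≈ 6.02·N + 1.76 dB = 6.02·12 + 1.76 = 74.00 dB.

74.0 dB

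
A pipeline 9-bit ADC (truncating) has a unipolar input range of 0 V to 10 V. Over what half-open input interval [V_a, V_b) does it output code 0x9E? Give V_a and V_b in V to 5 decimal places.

LSB = 10/2^9 = 19.531 mV.
Code 0x9E = 158 decimal.
V_a = V_low + 158·LSB = 3.08594 V; V_b = V_low + 159·LSB = 3.10547 V.

[3.08594 V, 3.10547 V)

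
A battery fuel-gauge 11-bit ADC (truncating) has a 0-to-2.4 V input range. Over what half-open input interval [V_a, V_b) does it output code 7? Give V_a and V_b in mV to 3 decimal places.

[8.203 mV, 9.375 mV)

LSB = 2.4/2^11 = 1.172 mV.
V_a = V_low + 7·LSB = 0.00820313 V; V_b = V_low + 8·LSB = 0.009375 V.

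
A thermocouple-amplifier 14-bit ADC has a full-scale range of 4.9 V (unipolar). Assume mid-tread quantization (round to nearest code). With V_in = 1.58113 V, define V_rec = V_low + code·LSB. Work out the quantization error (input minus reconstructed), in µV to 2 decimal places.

-65.07 µV

LSB = 4.9/2^14 = 299.07 µV.
(1.58113 − 0)/0.000299072 = 5286.7824; round gives code 5287.
V_rec = 0 + 5287·0.000299072 = 1.5811951 V.
V_in − V_rec = -6.50684e-05 V = -65.07 µV.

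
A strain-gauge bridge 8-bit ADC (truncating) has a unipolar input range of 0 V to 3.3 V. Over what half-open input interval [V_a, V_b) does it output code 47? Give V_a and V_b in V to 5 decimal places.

[0.60586 V, 0.61875 V)

LSB = 3.3/2^8 = 12.891 mV.
V_a = V_low + 47·LSB = 0.605859 V; V_b = V_low + 48·LSB = 0.61875 V.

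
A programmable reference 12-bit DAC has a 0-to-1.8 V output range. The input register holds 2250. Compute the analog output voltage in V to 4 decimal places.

LSB = 1.8 V / 2^12 = 439.45 µV.
V_out = 0 + 2250 × 0.000439453 V = 0.98877 V.

0.9888 V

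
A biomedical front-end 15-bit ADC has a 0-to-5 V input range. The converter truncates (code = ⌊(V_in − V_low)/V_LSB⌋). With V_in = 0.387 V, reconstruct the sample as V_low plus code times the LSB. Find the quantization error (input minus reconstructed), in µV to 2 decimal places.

LSB = 5/2^15 = 152.59 µV.
Scaled input = 2536.2432 LSBs, so code = 2536.
Reconstructed: 0.38696289 V.
Difference: 3.71094e-05 V → 37.11 µV.

37.11 µV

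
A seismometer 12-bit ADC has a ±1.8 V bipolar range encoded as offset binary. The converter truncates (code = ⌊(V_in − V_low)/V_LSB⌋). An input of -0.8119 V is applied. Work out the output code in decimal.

With 4096 levels over 3.6 V, one step is 0.879 mV.
(V_in − V_low)/LSB = (-0.8119 − (−1.8)) / 0.000878906 = 1124.238.
Floor → code 1124.

code 1124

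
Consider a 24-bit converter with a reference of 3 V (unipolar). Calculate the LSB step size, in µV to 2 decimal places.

0.18 µV

Full-scale span = 3 V.
LSB = 3 / 2^24 = 3 / 16777216 = 1.78814e-07 V = 0.18 µV.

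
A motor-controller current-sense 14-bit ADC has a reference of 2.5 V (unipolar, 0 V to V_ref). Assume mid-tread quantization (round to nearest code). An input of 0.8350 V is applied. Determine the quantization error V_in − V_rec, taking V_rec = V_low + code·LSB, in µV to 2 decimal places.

39.06 µV

Step size: 2.5 V ÷ 2^14 = 152.59 µV.
(V_in − V_low)/LSB = (0.8350 − 0)/0.000152588 = 5472.2560 → code 5472 (round).
V_rec = 0 + 5472·0.000152588 = 0.83496094 V.
V_in − V_rec = 3.90625e-05 V = 39.06 µV.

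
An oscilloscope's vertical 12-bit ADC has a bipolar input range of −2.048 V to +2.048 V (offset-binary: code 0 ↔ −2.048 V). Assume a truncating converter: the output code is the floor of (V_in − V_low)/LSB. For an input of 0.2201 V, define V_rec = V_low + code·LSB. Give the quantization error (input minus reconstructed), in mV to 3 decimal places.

LSB = 4.096/2^12 = 1.000 mV.
(0.2201 − (−2.048))/0.001 = 2268.1000; ⌊·⌋ gives code 2268.
V_rec = (−2.048) + 2268·0.001 = 0.22 V.
V_in − V_rec = 0.0001 V = 0.100 mV.

0.100 mV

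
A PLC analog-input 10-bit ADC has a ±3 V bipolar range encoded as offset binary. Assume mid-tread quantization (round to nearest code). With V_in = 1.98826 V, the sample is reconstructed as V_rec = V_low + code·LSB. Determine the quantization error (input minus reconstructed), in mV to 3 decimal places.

One LSB is 6 V / 1024 = 5.859 mV.
(V_in − V_low)/LSB = (1.98826 − (−3))/0.00585938 = 851.3297 → code 851 (round).
V_rec = (−3) + 851·0.00585938 = 1.9863281 V.
V_in − V_rec = 0.00193187 V = 1.932 mV.

1.932 mV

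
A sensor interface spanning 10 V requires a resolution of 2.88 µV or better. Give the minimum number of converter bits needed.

Number of steps required ≥ 10 V / 2.88 µV = 3472222.22.
Need 2^N ≥ 3472222.22; 2^21 = 2097152, 2^22 = 4194304.
Minimum N = 22.

22 bits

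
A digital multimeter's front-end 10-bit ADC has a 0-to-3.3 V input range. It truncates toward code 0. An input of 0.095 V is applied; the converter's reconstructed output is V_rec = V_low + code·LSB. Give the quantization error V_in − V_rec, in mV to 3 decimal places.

One LSB is 3.3 V / 1024 = 3.223 mV.
(0.095 − 0)/0.00322266 = 29.4788; ⌊·⌋ gives code 29.
Reconstructed: 0.093457031 V.
Error = 0.095 − 0.093457031 = 0.00154297 V = 1.543 mV.

1.543 mV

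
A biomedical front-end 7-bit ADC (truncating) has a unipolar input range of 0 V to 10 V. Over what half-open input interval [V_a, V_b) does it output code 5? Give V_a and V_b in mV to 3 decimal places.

[390.625 mV, 468.750 mV)

LSB = 10/2^7 = 78.125 mV.
V_a = V_low + 5·LSB = 0.390625 V; V_b = V_low + 6·LSB = 0.46875 V.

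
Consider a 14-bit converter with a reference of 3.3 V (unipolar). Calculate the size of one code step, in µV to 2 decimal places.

Full-scale span = 3.3 V.
LSB = 3.3 / 2^14 = 3.3 / 16384 = 0.000201416 V = 201.42 µV.

201.42 µV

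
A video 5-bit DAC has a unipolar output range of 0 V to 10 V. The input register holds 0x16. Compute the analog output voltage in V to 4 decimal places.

LSB = 10 V / 2^5 = 312.500 mV.
Code 0x16 = 22 decimal.
V_out = 0 + 22 × 0.3125 V = 6.875 V.

6.8750 V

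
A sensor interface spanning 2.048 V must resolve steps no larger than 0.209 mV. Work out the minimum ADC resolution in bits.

14 bits

Number of steps required ≥ 2.048 V / 0.209 mV = 9799.04.
Need 2^N ≥ 9799.04; 2^13 = 8192, 2^14 = 16384.
Minimum N = 14.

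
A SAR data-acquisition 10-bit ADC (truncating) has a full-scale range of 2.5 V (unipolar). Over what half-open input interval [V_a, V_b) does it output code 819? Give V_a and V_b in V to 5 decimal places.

[1.99951 V, 2.00195 V)

LSB = 2.5/2^10 = 2.441 mV.
V_a = V_low + 819·LSB = 1.99951 V; V_b = V_low + 820·LSB = 2.00195 V.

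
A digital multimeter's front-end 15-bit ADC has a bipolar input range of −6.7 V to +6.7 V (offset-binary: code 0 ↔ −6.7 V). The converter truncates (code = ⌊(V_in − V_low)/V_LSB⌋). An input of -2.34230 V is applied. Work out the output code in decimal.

code 10656

With 32768 levels over 13.4 V, one step is 408.94 µV.
Input sits at 10656.203 steps above V_low.
So the output code is 10656.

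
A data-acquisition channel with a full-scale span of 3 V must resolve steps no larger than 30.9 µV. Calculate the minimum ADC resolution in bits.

17 bits

Number of steps required ≥ 3 V / 30.9 µV = 97087.38.
Need 2^N ≥ 97087.38; 2^16 = 65536, 2^17 = 131072.
Minimum N = 17.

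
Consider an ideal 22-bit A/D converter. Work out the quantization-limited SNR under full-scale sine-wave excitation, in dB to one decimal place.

SNR ≈ 6.02·N + 1.76 dB = 6.02·22 + 1.76 = 134.20 dB.

134.2 dB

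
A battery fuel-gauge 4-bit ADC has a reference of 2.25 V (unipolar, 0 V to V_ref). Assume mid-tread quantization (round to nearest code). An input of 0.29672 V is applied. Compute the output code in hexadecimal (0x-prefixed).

code 0x2 (decimal 2)

With 16 levels over 2.25 V, one step is 140.625 mV.
(V_in − V_low)/LSB = (0.29672 − 0) / 0.140625 = 2.110.
round(2.110) = 2.
In hexadecimal (0x-prefixed): 0x2.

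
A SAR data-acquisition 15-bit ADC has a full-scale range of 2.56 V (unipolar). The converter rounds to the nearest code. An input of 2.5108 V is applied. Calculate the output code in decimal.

Full-scale span = 2.56 V; LSB = 2.56/2^15 = 78.12 µV.
(V_in − V_low)/LSB = (2.5108 − 0) / 7.8125e-05 = 32138.240.
round(32138.240) = 32138.

code 32138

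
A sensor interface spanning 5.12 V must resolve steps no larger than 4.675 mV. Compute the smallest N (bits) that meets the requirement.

11 bits

Number of steps required ≥ 5.12 V / 4.675 mV = 1095.19.
Need 2^N ≥ 1095.19; 2^10 = 1024, 2^11 = 2048.
Minimum N = 11.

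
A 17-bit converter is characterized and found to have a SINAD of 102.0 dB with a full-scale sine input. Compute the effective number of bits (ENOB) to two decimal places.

16.65 bits

ENOB = (SINAD − 1.76) / 6.02 = (102.0 − 1.76)/6.02 = 16.651.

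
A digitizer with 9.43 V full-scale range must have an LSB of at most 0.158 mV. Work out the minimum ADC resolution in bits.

16 bits

Number of steps required ≥ 9.43 V / 0.158 mV = 59683.54.
Need 2^N ≥ 59683.54; 2^15 = 32768, 2^16 = 65536.
Minimum N = 16.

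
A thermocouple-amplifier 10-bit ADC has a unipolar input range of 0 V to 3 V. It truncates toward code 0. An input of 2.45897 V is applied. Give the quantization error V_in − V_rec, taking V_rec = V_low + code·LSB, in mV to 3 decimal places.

LSB = 3/2^10 = 2.930 mV.
(V_in − V_low)/LSB = (2.45897 − 0)/0.00292969 = 839.3284 → code 839 (floor).
Code 839 maps back to 0 + 839×0.00292969 V = 2.4580078 V.
Error = 2.45897 − 2.4580078 = 0.000962188 V = 0.962 mV.

0.962 mV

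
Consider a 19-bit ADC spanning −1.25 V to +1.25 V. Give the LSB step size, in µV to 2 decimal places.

Full-scale span = 2.5 V.
LSB = 2.5 / 2^19 = 2.5 / 524288 = 4.76837e-06 V = 4.77 µV.

4.77 µV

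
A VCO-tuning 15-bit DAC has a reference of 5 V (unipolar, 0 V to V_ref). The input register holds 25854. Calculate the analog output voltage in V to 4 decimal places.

3.9450 V

LSB = 5 V / 2^15 = 152.59 µV.
V_out = 0 + 25854 × 0.000152588 V = 3.94501 V.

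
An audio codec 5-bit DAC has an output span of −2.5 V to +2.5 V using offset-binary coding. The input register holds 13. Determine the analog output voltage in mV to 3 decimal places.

-468.750 mV

LSB = 5 V / 2^5 = 156.250 mV.
V_out = (−2.5) + 13 × 0.15625 V = -0.46875 V.
= -468.750 mV.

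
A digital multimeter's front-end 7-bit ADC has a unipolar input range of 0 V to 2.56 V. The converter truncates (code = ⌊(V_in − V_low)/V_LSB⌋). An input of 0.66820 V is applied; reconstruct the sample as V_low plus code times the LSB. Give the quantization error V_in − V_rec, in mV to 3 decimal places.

8.200 mV

Step size: 2.56 V ÷ 2^7 = 20.000 mV.
Scaled input = 33.4100 LSBs, so code = 33.
Reconstructed: 0.66 V.
Error = 0.66820 − 0.66 = 0.0082 V = 8.200 mV.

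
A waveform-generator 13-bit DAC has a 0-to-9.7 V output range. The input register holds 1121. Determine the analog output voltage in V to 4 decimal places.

LSB = 9.7 V / 2^13 = 1.184 mV.
V_out = 0 + 1121 × 0.00118408 V = 1.32736 V.

1.3274 V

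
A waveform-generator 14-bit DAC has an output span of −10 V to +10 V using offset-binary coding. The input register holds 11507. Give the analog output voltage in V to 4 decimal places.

LSB = 20 V / 2^14 = 1.221 mV.
V_out = (−10) + 11507 × 0.0012207 V = 4.04663 V.

4.0466 V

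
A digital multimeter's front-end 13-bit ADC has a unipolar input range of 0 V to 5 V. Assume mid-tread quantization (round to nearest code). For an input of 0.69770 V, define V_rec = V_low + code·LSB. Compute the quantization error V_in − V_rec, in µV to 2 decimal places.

68.16 µV

LSB = 5/2^13 = 0.610 mV.
Scaled input = 1143.1117 LSBs, so code = 1143.
V_rec = 0 + 1143·0.000610352 = 0.69763184 V.
Error = 0.69770 − 0.69763184 = 6.81641e-05 V = 68.16 µV.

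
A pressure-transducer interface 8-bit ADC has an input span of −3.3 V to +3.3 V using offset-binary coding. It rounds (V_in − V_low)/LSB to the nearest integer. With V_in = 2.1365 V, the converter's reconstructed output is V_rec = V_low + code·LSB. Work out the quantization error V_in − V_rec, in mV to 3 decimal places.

-3.344 mV

LSB = 6.6/2^8 = 25.781 mV.
(2.1365 − (−3.3))/0.0257812 = 210.8703; round gives code 211.
V_rec = (−3.3) + 211·0.0257812 = 2.1398437 V.
Difference: -0.00334375 V → -3.344 mV.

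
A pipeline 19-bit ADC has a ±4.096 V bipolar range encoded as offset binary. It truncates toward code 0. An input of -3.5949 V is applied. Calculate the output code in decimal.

code 32070

LSB = 8.192 V / 524288 = 15.62 µV.
(-3.5949 − (−4.096)) / 1.5625e-05 = 32070.400 LSBs.
Floor → code 32070.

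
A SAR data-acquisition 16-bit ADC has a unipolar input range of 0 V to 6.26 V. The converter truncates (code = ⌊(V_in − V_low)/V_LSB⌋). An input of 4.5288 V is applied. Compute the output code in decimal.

LSB = 6.26 V / 65536 = 95.52 µV.
(V_in − V_low)/LSB = (4.5288 − 0) / 9.552e-05 = 47412.051.
⌊·⌋(47412.051) = 47412.

code 47412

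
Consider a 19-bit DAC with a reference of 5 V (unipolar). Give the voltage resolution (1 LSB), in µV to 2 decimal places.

Full-scale span = 5 V.
LSB = 5 / 2^19 = 5 / 524288 = 9.53674e-06 V = 9.54 µV.

9.54 µV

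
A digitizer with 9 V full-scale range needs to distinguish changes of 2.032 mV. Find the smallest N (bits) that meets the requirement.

13 bits

Number of steps required ≥ 9 V / 2.032 mV = 4429.13.
Need 2^N ≥ 4429.13; 2^12 = 4096, 2^13 = 8192.
Minimum N = 13.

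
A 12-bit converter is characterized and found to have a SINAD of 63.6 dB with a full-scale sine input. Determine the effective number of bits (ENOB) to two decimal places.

ENOB = (SINAD − 1.76) / 6.02 = (63.6 − 1.76)/6.02 = 10.272.

10.27 bits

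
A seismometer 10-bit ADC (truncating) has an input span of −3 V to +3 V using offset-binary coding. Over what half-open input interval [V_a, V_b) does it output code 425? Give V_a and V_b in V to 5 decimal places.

LSB = 6/2^10 = 5.859 mV.
V_a = V_low + 425·LSB = -0.509766 V; V_b = V_low + 426·LSB = -0.503906 V.

[-0.50977 V, -0.50391 V)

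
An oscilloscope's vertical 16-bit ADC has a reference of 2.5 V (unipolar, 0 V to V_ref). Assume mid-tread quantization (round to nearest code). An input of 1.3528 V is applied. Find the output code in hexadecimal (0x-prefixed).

With 65536 levels over 2.5 V, one step is 38.15 µV.
Input sits at 35462.840 steps above V_low.
round(35462.840) = 35463.
In hexadecimal (0x-prefixed): 0x8A87.

code 0x8A87 (decimal 35463)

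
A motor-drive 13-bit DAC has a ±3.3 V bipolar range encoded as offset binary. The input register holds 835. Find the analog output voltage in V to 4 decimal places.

-2.6273 V

LSB = 6.6 V / 2^13 = 0.806 mV.
V_out = (−3.3) + 835 × 0.000805664 V = -2.62727 V.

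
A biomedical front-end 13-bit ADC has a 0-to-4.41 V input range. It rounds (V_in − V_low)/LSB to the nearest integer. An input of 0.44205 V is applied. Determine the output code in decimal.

LSB = 4.41 V / 8192 = 0.538 mV.
(0.44205 − 0) / 0.00053833 = 821.150 LSBs.
Round → code 821.

code 821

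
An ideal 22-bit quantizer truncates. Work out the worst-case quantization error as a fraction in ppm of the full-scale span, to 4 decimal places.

0.2384 ppm

Truncating → worst-case error = 1 LSB = V_FS/2^22, so 1e+06/4194304 = 0.238419 ppm of full scale.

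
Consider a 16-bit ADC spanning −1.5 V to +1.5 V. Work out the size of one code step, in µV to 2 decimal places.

45.78 µV

Full-scale span = 3 V.
LSB = 3 / 2^16 = 3 / 65536 = 4.57764e-05 V = 45.78 µV.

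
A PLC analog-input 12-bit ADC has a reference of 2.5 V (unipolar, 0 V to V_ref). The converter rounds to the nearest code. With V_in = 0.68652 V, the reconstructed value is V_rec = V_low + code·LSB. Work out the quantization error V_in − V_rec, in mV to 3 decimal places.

-0.126 mV

LSB = 2.5/2^12 = 0.610 mV.
Scaled input = 1124.7944 LSBs, so code = 1125.
V_rec = 0 + 1125·0.000610352 = 0.68664551 V.
Error = 0.68652 − 0.68664551 = -0.000125508 V = -0.126 mV.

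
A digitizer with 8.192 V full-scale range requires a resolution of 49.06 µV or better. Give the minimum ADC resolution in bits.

Number of steps required ≥ 8.192 V / 49.06 µV = 166979.21.
Need 2^N ≥ 166979.21; 2^17 = 131072, 2^18 = 262144.
Minimum N = 18.

18 bits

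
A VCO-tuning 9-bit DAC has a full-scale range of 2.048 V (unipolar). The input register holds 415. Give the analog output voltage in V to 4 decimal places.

1.6600 V

LSB = 2.048 V / 2^9 = 4.000 mV.
V_out = 0 + 415 × 0.004 V = 1.66 V.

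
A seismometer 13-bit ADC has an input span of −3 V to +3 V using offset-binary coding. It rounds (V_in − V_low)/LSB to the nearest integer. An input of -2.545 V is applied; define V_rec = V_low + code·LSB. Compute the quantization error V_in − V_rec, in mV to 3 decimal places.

LSB = 6/2^13 = 0.732 mV.
(-2.545 − (−3))/0.000732422 = 621.2267; round gives code 621.
Code 621 maps back to (−3) + 621×0.000732422 V = -2.545166 V.
Error = -2.545 − (−2.545166) = 0.000166016 V = 0.166 mV.

0.166 mV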